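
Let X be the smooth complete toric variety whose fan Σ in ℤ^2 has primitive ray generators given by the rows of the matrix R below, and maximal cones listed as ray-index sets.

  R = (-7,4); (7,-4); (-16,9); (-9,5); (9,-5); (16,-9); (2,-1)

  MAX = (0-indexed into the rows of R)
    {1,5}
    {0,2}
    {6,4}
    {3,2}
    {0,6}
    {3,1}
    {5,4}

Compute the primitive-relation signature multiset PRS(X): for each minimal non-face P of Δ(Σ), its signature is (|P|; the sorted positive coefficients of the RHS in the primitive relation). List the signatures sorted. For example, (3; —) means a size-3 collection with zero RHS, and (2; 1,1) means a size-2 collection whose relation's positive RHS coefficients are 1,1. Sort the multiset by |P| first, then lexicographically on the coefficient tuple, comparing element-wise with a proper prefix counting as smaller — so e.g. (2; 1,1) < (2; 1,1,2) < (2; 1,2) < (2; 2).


|primitive collections| = 14. Relations:

  {0,1}:  v_{0} + v_{1} = 0 — sig = (2; —)
  {2,5}:  v_{2} + v_{5} = 0 — sig = (2; —)
  {3,4}:  v_{3} + v_{4} = 0 — sig = (2; —)
  {0,3}:  v_{0} + v_{3} = v_{2} — sig = (2; 1)
  {0,4}:  v_{0} + v_{4} = v_{6} — sig = (2; 1)
  {0,5}:  v_{0} + v_{5} = v_{4} — sig = (2; 1)
  {1,2}:  v_{1} + v_{2} = v_{3} — sig = (2; 1)
  {1,4}:  v_{1} + v_{4} = v_{5} — sig = (2; 1)
  {1,6}:  v_{1} + v_{6} = v_{4} — sig = (2; 1)
  {2,4}:  v_{2} + v_{4} = v_{0} — sig = (2; 1)
  {3,5}:  v_{3} + v_{5} = v_{1} — sig = (2; 1)
  {3,6}:  v_{3} + v_{6} = v_{0} — sig = (2; 1)
  {2,6}:  v_{2} + v_{6} = 2·v_{0} — sig = (2; 2)
  {5,6}:  v_{5} + v_{6} = 2·v_{4} — sig = (2; 2)

Hence PRS(X_Σ) =
{ (2; —) ×3,  (2; 1) ×9,  (2; 2) ×2 }


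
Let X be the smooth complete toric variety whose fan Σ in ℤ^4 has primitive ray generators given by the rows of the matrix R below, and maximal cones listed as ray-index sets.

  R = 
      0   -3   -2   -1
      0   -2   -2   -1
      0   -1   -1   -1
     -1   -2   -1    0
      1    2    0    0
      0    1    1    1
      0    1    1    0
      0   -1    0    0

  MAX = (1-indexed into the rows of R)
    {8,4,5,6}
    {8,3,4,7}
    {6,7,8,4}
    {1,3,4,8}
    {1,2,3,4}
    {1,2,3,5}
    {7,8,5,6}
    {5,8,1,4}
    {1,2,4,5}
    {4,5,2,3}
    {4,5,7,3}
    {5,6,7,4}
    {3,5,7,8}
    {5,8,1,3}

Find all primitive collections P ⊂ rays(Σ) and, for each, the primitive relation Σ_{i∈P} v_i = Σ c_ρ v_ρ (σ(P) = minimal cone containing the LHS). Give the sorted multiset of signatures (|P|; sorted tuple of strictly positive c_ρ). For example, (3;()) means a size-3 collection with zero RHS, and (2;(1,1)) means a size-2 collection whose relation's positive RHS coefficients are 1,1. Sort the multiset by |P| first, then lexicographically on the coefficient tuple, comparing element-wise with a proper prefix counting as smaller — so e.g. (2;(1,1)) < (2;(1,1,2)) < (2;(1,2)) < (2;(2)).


Primitive collections (9):

  P={3,6}:  v_{3} + v_{6} = 0  so sig = (2;())
  P={2,7}:  v_{2} + v_{7} = v_{3}  so sig = (2;(1))
  P={2,8}:  v_{2} + v_{8} = v_{1}  so sig = (2;(1))
  P={1,7}:  v_{1} + v_{7} = v_{3} + v_{8}  so sig = (2;(1,1))
  P={2,6}:  v_{2} + v_{6} = v_{4} + v_{5} + v_{8}  so sig = (2;(1,1,1))
  P={1,6}:  v_{1} + v_{6} = v_{4} + v_{5} + 2·v_{8}  so sig = (2;(1,1,2))
  P={4,5,7,8}:  v_{4} + v_{5} + v_{7} + v_{8} = 0  so sig = (4;())
  P={3,4,5,8}:  v_{3} + v_{4} + v_{5} + v_{8} = v_{2}  so sig = (4;(1))
  P={1,3,4,5}:  v_{1} + v_{3} + v_{4} + v_{5} = 2·v_{2}  so sig = (4;(2))

Hence PRS(X_Σ) =
    (2;())
    (2;(1))
    (2;(1))
    (2;(1,1))
    (2;(1,1,1))
    (2;(1,1,2))
    (4;())
    (4;(1))
    (4;(2))


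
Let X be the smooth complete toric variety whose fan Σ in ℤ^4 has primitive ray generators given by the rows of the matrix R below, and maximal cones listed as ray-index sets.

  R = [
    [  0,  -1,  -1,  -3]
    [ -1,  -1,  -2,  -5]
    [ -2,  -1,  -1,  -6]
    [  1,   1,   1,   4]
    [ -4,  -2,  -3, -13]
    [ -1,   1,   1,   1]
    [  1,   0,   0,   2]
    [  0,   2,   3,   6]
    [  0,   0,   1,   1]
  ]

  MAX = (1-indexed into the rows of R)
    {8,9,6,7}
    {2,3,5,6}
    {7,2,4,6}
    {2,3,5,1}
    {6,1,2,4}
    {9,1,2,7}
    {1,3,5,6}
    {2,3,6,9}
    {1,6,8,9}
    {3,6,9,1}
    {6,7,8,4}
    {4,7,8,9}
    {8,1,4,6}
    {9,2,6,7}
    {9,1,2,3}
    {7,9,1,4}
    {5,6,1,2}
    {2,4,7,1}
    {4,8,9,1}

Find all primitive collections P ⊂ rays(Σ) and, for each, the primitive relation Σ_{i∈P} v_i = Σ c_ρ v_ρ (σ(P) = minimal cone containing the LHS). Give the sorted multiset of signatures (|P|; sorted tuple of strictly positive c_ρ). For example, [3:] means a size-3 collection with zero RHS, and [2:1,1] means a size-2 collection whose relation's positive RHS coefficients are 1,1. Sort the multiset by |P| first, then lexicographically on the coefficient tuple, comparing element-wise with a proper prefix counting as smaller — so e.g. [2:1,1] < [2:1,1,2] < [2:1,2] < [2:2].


The 14 primitive collections of Σ (r=9, n=4):

  P={2,8}:  v_{2} + v_{8} = v_{6}  so sig = [2:1]
  P={3,4}:  v_{3} + v_{4} = v_{1} + v_{6}  so sig = [2:1,1]
  P={3,7}:  v_{3} + v_{7} = v_{2} + v_{9}  so sig = [2:1,1]
  P={5,7}:  v_{5} + v_{7} = v_{2} + v_{3}  so sig = [2:1,1]
  P={3,8}:  v_{3} + v_{8} = v_{1} + 2·v_{6} + v_{9}  so sig = [2:1,1,2]
  P={5,8}:  v_{5} + v_{8} = v_{1} + v_{3} + 2·v_{6}  so sig = [2:1,1,2]
  P={4,5}:  v_{4} + v_{5} = 2·v_{1} + v_{2} + 2·v_{6}  so sig = [2:1,2,2]
  P={5,9}:  v_{5} + v_{9} = 2·v_{3}  so sig = [2:2]
  P={1,6,7}:  v_{1} + v_{6} + v_{7} = 0  so sig = [3:]
  P={2,4,9}:  v_{2} + v_{4} + v_{9} = 0  so sig = [3:]
  P={4,6,9}:  v_{4} + v_{6} + v_{9} = v_{8}  so sig = [3:1]
  P={1,7,8}:  v_{1} + v_{7} + v_{8} = v_{4} + v_{9}  so sig = [3:1,1]
  P={1,2,3,6}:  v_{1} + v_{2} + v_{3} + v_{6} = v_{5}  so sig = [4:1]
  P={1,2,6,9}:  v_{1} + v_{2} + v_{6} + v_{9} = v_{3}  so sig = [4:1]

so the primitive-relation signature multiset is
    [2:1]
    [2:1,1]
    [2:1,1]
    [2:1,1]
    [2:1,1,2]
    [2:1,1,2]
    [2:1,2,2]
    [2:2]
    [3:]
    [3:]
    [3:1]
    [3:1,1]
    [4:1]
    [4:1]


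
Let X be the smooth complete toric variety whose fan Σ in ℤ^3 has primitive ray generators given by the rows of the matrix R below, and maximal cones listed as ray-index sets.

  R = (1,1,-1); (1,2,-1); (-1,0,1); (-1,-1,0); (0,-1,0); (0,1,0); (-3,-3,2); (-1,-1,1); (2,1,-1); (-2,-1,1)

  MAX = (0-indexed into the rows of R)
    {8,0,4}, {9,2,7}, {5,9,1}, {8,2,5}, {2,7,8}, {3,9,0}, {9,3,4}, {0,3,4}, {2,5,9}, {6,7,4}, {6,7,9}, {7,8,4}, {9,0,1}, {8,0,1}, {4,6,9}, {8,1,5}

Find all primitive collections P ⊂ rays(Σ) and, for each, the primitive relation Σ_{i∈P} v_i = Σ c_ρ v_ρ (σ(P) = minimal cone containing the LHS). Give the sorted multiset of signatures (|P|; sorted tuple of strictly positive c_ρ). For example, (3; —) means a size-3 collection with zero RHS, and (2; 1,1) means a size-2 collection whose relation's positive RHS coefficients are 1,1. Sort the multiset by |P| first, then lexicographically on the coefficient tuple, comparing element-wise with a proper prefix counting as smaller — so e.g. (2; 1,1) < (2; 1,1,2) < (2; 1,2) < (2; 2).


|primitive collections| = 23. Relations:

  • {0,7}:  v_{0} + v_{7} = 0  so sig = (2; —)
  • {4,5}:  v_{4} + v_{5} = 0  so sig = (2; —)
  • {8,9}:  v_{8} + v_{9} = 0  so sig = (2; —)
  • {0,2}:  v_{0} + v_{2} = v_{5}  so sig = (2; 1)
  • {0,5}:  v_{0} + v_{5} = v_{1}  so sig = (2; 1)
  • {1,4}:  v_{1} + v_{4} = v_{0}  so sig = (2; 1)
  • {1,6}:  v_{1} + v_{6} = v_{9}  so sig = (2; 1)
  • {1,7}:  v_{1} + v_{7} = v_{5}  so sig = (2; 1)
  • {2,3}:  v_{2} + v_{3} = v_{9}  so sig = (2; 1)
  • {2,4}:  v_{2} + v_{4} = v_{7}  so sig = (2; 1)
  • {5,7}:  v_{5} + v_{7} = v_{2}  so sig = (2; 1)
  • {0,6}:  v_{0} + v_{6} = v_{4} + v_{9}  so sig = (2; 1,1)
  • {3,5}:  v_{3} + v_{5} = v_{0} + v_{9}  so sig = (2; 1,1)
  • {3,7}:  v_{3} + v_{7} = v_{4} + v_{9}  so sig = (2; 1,1)
  • {3,8}:  v_{3} + v_{8} = v_{0} + v_{4}  so sig = (2; 1,1)
  • {5,6}:  v_{5} + v_{6} = v_{7} + v_{9}  so sig = (2; 1,1)
  • {6,8}:  v_{6} + v_{8} = v_{4} + v_{7}  so sig = (2; 1,1)
  • {1,3}:  v_{1} + v_{3} = 2·v_{0} + v_{9}  so sig = (2; 1,2)
  • {2,6}:  v_{2} + v_{6} = 2·v_{7} + v_{9}  so sig = (2; 1,2)
  • {1,2}:  v_{1} + v_{2} = 2·v_{5}  so sig = (2; 2)
  • {3,6}:  v_{3} + v_{6} = 2·v_{4} + 2·v_{9}  so sig = (2; 2,2)
  • {0,4,9}:  v_{0} + v_{4} + v_{9} = v_{3}  so sig = (3; 1)
  • {4,7,9}:  v_{4} + v_{7} + v_{9} = v_{6}  so sig = (3; 1)

Sorted signature multiset PRS(X):
    (2; —)
    (2; —)
    (2; —)
    (2; 1)
    (2; 1)
    (2; 1)
    (2; 1)
    (2; 1)
    (2; 1)
    (2; 1)
    (2; 1)
    (2; 1,1)
    (2; 1,1)
    (2; 1,1)
    (2; 1,1)
    (2; 1,1)
    (2; 1,1)
    (2; 1,2)
    (2; 1,2)
    (2; 2)
    (2; 2,2)
    (3; 1)
    (3; 1)


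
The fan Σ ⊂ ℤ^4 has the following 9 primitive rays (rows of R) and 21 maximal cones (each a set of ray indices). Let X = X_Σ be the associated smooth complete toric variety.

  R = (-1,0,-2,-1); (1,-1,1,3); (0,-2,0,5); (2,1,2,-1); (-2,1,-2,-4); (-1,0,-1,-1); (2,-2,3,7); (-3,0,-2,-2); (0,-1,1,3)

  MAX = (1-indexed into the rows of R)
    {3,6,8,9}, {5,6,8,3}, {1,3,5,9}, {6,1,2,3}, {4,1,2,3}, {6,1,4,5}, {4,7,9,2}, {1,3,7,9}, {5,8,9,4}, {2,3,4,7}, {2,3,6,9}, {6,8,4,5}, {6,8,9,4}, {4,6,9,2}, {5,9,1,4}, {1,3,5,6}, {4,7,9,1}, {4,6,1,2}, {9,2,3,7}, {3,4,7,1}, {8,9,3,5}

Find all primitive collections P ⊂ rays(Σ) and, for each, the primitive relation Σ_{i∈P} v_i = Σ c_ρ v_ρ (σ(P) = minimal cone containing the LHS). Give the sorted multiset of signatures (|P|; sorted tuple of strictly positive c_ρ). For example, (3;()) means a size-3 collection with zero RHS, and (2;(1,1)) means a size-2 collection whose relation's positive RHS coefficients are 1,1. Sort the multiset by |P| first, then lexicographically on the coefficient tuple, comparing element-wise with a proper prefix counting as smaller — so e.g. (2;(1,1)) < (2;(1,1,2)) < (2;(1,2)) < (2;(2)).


The 14 primitive collections of Σ (r=9, n=4):

  • {2,5}:  v_{2} + v_{5} = v_{6} ; sig = (2;(1))
  • {5,7}:  v_{5} + v_{7} = v_{9} ; sig = (2;(1))
  • {6,7}:  v_{6} + v_{7} = v_{2} + v_{9} ; sig = (2;(1,1))
  • {1,8}:  v_{1} + v_{8} = v_{3} + 2·v_{5} ; sig = (2;(1,2))
  • {2,8}:  v_{2} + v_{8} = 2·v_{6} + v_{9} ; sig = (2;(1,2))
  • {7,8}:  v_{7} + v_{8} = v_{6} + 2·v_{9} ; sig = (2;(1,2))
  • {3,4,5}:  v_{3} + v_{4} + v_{5} = 0 ; sig = (3;())
  • {1,2,9}:  v_{1} + v_{2} + v_{9} = v_{3} ; sig = (3;(1))
  • {3,4,6}:  v_{3} + v_{4} + v_{6} = v_{2} ; sig = (3;(1))
  • {3,4,9}:  v_{3} + v_{4} + v_{9} = v_{7} ; sig = (3;(1))
  • {5,6,9}:  v_{5} + v_{6} + v_{9} = v_{8} ; sig = (3;(1))
  • {1,6,9}:  v_{1} + v_{6} + v_{9} = v_{3} + v_{5} ; sig = (3;(1,1))
  • {3,4,8}:  v_{3} + v_{4} + v_{8} = v_{6} + v_{9} ; sig = (3;(1,1))
  • {1,2,7}:  v_{1} + v_{2} + v_{7} = 2·v_{3} + v_{4} ; sig = (3;(1,2))

Sorted signature multiset PRS(X):
[(2;(1)), (2;(1)), (2;(1,1)), (2;(1,2)), (2;(1,2)), (2;(1,2)), (3;()), (3;(1)), (3;(1)), (3;(1)), (3;(1)), (3;(1,1)), (3;(1,1)), (3;(1,2))]


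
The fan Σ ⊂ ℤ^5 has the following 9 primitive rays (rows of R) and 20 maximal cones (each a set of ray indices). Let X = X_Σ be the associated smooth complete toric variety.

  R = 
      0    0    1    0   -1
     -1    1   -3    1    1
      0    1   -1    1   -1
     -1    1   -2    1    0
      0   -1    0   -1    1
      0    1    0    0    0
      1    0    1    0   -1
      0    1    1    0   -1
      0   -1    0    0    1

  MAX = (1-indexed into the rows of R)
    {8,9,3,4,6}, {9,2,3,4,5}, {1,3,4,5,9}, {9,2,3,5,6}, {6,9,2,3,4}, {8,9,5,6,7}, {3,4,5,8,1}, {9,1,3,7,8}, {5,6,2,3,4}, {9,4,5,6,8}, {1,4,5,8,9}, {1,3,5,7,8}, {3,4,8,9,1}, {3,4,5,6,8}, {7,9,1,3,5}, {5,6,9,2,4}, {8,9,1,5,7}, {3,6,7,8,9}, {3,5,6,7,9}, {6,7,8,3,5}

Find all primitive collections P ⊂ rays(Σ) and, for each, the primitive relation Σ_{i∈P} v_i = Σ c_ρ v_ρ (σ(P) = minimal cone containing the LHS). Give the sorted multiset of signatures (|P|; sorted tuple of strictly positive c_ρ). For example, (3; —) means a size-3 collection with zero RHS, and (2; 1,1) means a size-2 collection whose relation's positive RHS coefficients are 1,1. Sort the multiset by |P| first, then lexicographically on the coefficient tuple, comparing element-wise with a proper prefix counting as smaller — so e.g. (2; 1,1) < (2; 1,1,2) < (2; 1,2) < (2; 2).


|primitive collections| = 7. Relations:

  P = {1,2}:  v_{1} + v_{2} = v_{4}  ⇒ sig = (2; 1)
  P = {1,6}:  v_{1} + v_{6} = v_{8}  ⇒ sig = (2; 1)
  P = {4,7}:  v_{4} + v_{7} = v_{3}  ⇒ sig = (2; 1)
  P = {2,8}:  v_{2} + v_{8} = v_{4} + v_{6}  ⇒ sig = (2; 1,1)
  P = {2,7}:  v_{2} + v_{7} = 2·v_{3} + v_{5} + v_{6} + v_{9}  ⇒ sig = (2; 1,1,1,2)
  P = {3,5,8,9}:  v_{3} + v_{5} + v_{8} + v_{9} = 0  ⇒ sig = (4; —)
  P = {3,4,5,6,9}:  v_{3} + v_{4} + v_{5} + v_{6} + v_{9} = v_{2}  ⇒ sig = (5; 1)

Sorted signature multiset PRS(X):
[(2; 1), (2; 1), (2; 1), (2; 1,1), (2; 1,1,1,2), (4; —), (5; 1)]


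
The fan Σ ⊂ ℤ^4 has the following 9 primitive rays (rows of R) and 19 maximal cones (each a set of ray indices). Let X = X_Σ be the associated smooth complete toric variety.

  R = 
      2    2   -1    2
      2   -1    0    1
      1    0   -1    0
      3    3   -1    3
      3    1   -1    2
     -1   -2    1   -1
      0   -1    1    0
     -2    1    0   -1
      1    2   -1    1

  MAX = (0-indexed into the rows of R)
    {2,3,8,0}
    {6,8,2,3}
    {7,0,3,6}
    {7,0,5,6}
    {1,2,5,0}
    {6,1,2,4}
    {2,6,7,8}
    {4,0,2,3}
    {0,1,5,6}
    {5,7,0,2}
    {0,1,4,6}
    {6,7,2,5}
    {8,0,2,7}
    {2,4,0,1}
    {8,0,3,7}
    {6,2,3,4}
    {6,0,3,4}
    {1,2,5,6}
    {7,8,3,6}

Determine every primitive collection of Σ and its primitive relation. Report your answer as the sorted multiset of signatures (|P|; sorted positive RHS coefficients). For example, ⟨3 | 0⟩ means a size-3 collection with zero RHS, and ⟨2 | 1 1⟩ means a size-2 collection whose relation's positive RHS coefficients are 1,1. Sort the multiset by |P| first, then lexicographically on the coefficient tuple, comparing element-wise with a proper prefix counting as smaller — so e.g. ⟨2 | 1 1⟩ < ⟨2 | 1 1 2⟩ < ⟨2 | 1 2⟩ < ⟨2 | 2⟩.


11 collections generate NE(X_Σ); each relation:

  • {1,7}:  v_{1} + v_{7} = 0 — sig = ⟨2 | 0⟩
  • {5,8}:  v_{5} + v_{8} = 0 — sig = ⟨2 | 0⟩
  • {1,8}:  v_{1} + v_{8} = v_{4} — sig = ⟨2 | 1⟩
  • {4,5}:  v_{4} + v_{5} = v_{1} — sig = ⟨2 | 1⟩
  • {4,7}:  v_{4} + v_{7} = v_{8} — sig = ⟨2 | 1⟩
  • {3,5}:  v_{3} + v_{5} = v_{0} + v_{6} — sig = ⟨2 | 1 1⟩
  • {4,8}:  v_{4} + v_{8} = v_{2} + v_{3} — sig = ⟨2 | 1 1⟩
  • {1,3}:  v_{1} + v_{3} = v_{0} + v_{4} + v_{6} — sig = ⟨2 | 1 1 1⟩
  • {0,2,6}:  v_{0} + v_{2} + v_{6} = v_{4} — sig = ⟨3 | 1⟩
  • {0,6,8}:  v_{0} + v_{6} + v_{8} = v_{3} — sig = ⟨3 | 1⟩
  • {2,3,7}:  v_{2} + v_{3} + v_{7} = 2·v_{8} — sig = ⟨3 | 2⟩

Sorted signature multiset PRS(X):
[⟨2 | 0⟩, ⟨2 | 0⟩, ⟨2 | 1⟩, ⟨2 | 1⟩, ⟨2 | 1⟩, ⟨2 | 1 1⟩, ⟨2 | 1 1⟩, ⟨2 | 1 1 1⟩, ⟨3 | 1⟩, ⟨3 | 1⟩, ⟨3 | 2⟩]


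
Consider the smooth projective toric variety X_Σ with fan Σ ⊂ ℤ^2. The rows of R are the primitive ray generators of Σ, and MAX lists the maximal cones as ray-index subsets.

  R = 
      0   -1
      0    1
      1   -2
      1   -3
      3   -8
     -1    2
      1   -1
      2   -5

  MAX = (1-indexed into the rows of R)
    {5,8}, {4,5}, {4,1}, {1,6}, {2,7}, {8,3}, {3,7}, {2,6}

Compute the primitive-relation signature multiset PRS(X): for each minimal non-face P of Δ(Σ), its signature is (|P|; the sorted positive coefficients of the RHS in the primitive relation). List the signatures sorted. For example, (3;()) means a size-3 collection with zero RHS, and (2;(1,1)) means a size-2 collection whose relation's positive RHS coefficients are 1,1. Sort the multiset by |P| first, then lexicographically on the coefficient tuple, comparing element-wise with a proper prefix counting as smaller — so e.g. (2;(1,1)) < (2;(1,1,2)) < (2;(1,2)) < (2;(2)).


Σ has 20 primitive collections:

  • {1,2}:  v_{1} + v_{2} = 0  →  sig = (2;())
  • {3,6}:  v_{3} + v_{6} = 0  →  sig = (2;())
  • {1,3}:  v_{1} + v_{3} = v_{4}  →  sig = (2;(1))
  • {1,7}:  v_{1} + v_{7} = v_{3}  →  sig = (2;(1))
  • {2,3}:  v_{2} + v_{3} = v_{7}  →  sig = (2;(1))
  • {2,4}:  v_{2} + v_{4} = v_{3}  →  sig = (2;(1))
  • {3,4}:  v_{3} + v_{4} = v_{8}  →  sig = (2;(1))
  • {4,6}:  v_{4} + v_{6} = v_{1}  →  sig = (2;(1))
  • {4,8}:  v_{4} + v_{8} = v_{5}  →  sig = (2;(1))
  • {6,7}:  v_{6} + v_{7} = v_{2}  →  sig = (2;(1))
  • {6,8}:  v_{6} + v_{8} = v_{4}  →  sig = (2;(1))
  • {2,5}:  v_{2} + v_{5} = v_{3} + v_{8}  →  sig = (2;(1,1))
  • {5,7}:  v_{5} + v_{7} = 2·v_{3} + v_{8}  →  sig = (2;(1,2))
  • {1,8}:  v_{1} + v_{8} = 2·v_{4}  →  sig = (2;(2))
  • {2,8}:  v_{2} + v_{8} = 2·v_{3}  →  sig = (2;(2))
  • {3,5}:  v_{3} + v_{5} = 2·v_{8}  →  sig = (2;(2))
  • {4,7}:  v_{4} + v_{7} = 2·v_{3}  →  sig = (2;(2))
  • {5,6}:  v_{5} + v_{6} = 2·v_{4}  →  sig = (2;(2))
  • {1,5}:  v_{1} + v_{5} = 3·v_{4}  →  sig = (2;(3))
  • {7,8}:  v_{7} + v_{8} = 3·v_{3}  →  sig = (2;(3))

so the primitive-relation signature multiset is
{ (2;()) ×2,  (2;(1)) ×9,  (2;(1,1)),  (2;(1,2)),  (2;(2)) ×5,  (2;(3)) ×2 }


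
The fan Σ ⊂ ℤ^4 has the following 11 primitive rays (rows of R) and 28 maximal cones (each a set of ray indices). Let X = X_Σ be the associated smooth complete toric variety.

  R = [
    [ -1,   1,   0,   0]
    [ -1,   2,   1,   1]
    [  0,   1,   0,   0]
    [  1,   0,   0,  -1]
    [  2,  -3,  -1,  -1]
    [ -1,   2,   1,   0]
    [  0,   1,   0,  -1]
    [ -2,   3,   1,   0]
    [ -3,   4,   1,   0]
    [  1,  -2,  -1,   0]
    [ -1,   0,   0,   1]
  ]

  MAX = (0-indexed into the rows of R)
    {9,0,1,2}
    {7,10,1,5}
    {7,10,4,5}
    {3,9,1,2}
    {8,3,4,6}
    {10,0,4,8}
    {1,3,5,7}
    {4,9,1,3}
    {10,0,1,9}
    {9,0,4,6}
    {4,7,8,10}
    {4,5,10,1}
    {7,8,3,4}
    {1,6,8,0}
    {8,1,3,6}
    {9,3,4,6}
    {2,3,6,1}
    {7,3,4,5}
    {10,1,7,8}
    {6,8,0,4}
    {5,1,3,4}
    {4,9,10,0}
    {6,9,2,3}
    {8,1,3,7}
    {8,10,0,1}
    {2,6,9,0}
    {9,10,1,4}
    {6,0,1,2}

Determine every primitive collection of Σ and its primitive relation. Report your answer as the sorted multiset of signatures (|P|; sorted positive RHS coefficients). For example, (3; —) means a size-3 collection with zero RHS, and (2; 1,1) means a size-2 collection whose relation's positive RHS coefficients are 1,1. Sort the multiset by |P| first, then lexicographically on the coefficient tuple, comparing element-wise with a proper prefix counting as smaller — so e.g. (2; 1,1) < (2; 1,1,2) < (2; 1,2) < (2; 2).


|primitive collections| = 21. Relations:

  P={3,10}:  v_{3} + v_{10} = 0  so sig = (2; —)
  P={5,9}:  v_{5} + v_{9} = 0  so sig = (2; —)
  P={0,3}:  v_{0} + v_{3} = v_{6}  so sig = (2; 1)
  P={0,5}:  v_{0} + v_{5} = v_{7}  so sig = (2; 1)
  P={0,7}:  v_{0} + v_{7} = v_{8}  so sig = (2; 1)
  P={6,10}:  v_{6} + v_{10} = v_{0}  so sig = (2; 1)
  P={7,9}:  v_{7} + v_{9} = v_{0}  so sig = (2; 1)
  P={2,4}:  v_{2} + v_{4} = v_{3} + v_{9}  so sig = (2; 1,1)
  P={2,5}:  v_{2} + v_{5} = v_{1} + v_{6}  so sig = (2; 1,1)
  P={5,6}:  v_{5} + v_{6} = v_{3} + v_{7}  so sig = (2; 1,1)
  P={6,7}:  v_{6} + v_{7} = v_{3} + v_{8}  so sig = (2; 1,1)
  P={2,7}:  v_{2} + v_{7} = v_{0} + v_{1} + v_{6}  so sig = (2; 1,1,1)
  P={2,10}:  v_{2} + v_{10} = v_{0} + v_{1} + v_{9}  so sig = (2; 1,1,1)
  P={2,8}:  v_{2} + v_{8} = 2·v_{0} + v_{1} + v_{6}  so sig = (2; 1,1,2)
  P={5,8}:  v_{5} + v_{8} = 2·v_{7}  so sig = (2; 2)
  P={8,9}:  v_{8} + v_{9} = 2·v_{0}  so sig = (2; 2)
  P={0,1,4}:  v_{0} + v_{1} + v_{4} = 0  so sig = (3; —)
  P={1,4,6}:  v_{1} + v_{4} + v_{6} = v_{3}  so sig = (3; 1)
  P={1,4,7}:  v_{1} + v_{4} + v_{7} = v_{5}  so sig = (3; 1)
  P={1,4,8}:  v_{1} + v_{4} + v_{8} = v_{7}  so sig = (3; 1)
  P={1,6,9}:  v_{1} + v_{6} + v_{9} = v_{2}  so sig = (3; 1)

so the primitive-relation signature multiset is
[(2; —), (2; —), (2; 1), (2; 1), (2; 1), (2; 1), (2; 1), (2; 1,1), (2; 1,1), (2; 1,1), (2; 1,1), (2; 1,1,1), (2; 1,1,1), (2; 1,1,2), (2; 2), (2; 2), (3; —), (3; 1), (3; 1), (3; 1), (3; 1)]


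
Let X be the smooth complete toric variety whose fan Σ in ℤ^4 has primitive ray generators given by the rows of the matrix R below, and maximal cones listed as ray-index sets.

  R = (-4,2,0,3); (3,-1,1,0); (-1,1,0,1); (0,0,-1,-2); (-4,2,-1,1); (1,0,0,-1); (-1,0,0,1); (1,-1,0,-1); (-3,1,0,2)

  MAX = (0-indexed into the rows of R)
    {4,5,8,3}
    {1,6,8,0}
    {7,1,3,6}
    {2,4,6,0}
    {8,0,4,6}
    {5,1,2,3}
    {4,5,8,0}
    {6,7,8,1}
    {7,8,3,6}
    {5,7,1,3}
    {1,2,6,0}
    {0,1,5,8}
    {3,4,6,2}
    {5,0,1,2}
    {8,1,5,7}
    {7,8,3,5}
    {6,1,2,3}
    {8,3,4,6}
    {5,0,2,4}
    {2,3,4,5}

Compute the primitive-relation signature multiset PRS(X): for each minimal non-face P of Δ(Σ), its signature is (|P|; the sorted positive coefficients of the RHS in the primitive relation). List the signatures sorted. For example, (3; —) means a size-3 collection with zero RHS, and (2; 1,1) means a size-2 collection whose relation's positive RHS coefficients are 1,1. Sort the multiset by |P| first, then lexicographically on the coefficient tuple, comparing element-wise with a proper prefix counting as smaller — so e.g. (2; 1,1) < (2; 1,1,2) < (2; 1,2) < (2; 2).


Primitive collections (8):

  P = {2,7}:  v_{2} + v_{7} = 0 ; sig = (2; —)
  P = {5,6}:  v_{5} + v_{6} = 0 ; sig = (2; —)
  P = {0,3}:  v_{0} + v_{3} = v_{4} ; sig = (2; 1)
  P = {0,7}:  v_{0} + v_{7} = v_{8} ; sig = (2; 1)
  P = {1,4}:  v_{1} + v_{4} = v_{2} ; sig = (2; 1)
  P = {2,8}:  v_{2} + v_{8} = v_{0} ; sig = (2; 1)
  P = {4,7}:  v_{4} + v_{7} = v_{3} + v_{8} ; sig = (2; 1,1)
  P = {1,3,8}:  v_{1} + v_{3} + v_{8} = 0 ; sig = (3; —)

Sorted signature multiset PRS(X):
    |P|=2: 7 collections, coeffs (), (), (1), (1), (1), (1), (1,1)
    |P|=3: 1 collection, coeffs ()


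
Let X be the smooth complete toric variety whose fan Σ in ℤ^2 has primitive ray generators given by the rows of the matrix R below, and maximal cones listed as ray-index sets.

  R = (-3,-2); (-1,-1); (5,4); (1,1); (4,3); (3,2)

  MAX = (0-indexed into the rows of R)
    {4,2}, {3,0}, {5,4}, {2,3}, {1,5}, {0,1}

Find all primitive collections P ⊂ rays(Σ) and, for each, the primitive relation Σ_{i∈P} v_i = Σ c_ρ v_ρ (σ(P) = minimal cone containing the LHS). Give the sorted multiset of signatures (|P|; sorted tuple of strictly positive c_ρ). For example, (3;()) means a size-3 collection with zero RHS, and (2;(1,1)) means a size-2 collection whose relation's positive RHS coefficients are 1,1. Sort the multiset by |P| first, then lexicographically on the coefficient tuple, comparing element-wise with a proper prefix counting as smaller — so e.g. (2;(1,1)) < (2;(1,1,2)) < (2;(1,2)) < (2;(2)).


Minimal non-faces — 9 found among 6 rays, 6 max cones:

  • {0,5}:  v_{0} + v_{5} = 0  ⇒ sig = (2;())
  • {1,3}:  v_{1} + v_{3} = 0  ⇒ sig = (2;())
  • {0,4}:  v_{0} + v_{4} = v_{3}  ⇒ sig = (2;(1))
  • {1,2}:  v_{1} + v_{2} = v_{4}  ⇒ sig = (2;(1))
  • {1,4}:  v_{1} + v_{4} = v_{5}  ⇒ sig = (2;(1))
  • {3,4}:  v_{3} + v_{4} = v_{2}  ⇒ sig = (2;(1))
  • {3,5}:  v_{3} + v_{5} = v_{4}  ⇒ sig = (2;(1))
  • {0,2}:  v_{0} + v_{2} = 2·v_{3}  ⇒ sig = (2;(2))
  • {2,5}:  v_{2} + v_{5} = 2·v_{4}  ⇒ sig = (2;(2))

Hence PRS(X_Σ) =
{ (2;()) ×2,  (2;(1)) ×5,  (2;(2)) ×2 }


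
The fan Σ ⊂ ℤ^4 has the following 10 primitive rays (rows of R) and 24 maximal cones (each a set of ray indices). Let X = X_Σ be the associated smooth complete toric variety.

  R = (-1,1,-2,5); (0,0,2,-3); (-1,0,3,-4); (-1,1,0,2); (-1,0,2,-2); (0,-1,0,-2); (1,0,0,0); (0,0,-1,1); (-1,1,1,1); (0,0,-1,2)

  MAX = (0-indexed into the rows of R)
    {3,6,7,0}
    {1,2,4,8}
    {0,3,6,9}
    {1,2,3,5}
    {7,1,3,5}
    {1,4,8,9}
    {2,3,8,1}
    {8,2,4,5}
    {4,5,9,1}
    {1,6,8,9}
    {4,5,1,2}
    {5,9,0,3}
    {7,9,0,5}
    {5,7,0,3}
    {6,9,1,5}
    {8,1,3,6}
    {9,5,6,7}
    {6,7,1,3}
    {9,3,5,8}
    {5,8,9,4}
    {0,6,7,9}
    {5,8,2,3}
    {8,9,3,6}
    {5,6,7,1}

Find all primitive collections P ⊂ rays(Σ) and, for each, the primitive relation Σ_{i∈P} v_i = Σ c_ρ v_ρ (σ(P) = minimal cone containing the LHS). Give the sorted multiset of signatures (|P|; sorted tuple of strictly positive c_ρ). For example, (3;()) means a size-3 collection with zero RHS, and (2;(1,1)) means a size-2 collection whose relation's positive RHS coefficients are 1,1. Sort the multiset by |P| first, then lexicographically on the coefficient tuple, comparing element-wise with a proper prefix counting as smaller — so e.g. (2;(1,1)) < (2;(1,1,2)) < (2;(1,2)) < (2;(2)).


|primitive collections| = 18. Relations:

  • {0,1}:  v_{0} + v_{1} = v_{3}  ⟹  sig = (2;(1))
  • {2,9}:  v_{2} + v_{9} = v_{4}  ⟹  sig = (2;(1))
  • {7,8}:  v_{7} + v_{8} = v_{3}  ⟹  sig = (2;(1))
  • {4,7}:  v_{4} + v_{7} = v_{5} + v_{8}  ⟹  sig = (2;(1,1))
  • {0,2}:  v_{0} + v_{2} = v_{3} + v_{5} + v_{8}  ⟹  sig = (2;(1,1,1))
  • {2,7}:  v_{2} + v_{7} = v_{1} + v_{3} + v_{5}  ⟹  sig = (2;(1,1,1))
  • {0,4}:  v_{0} + v_{4} = v_{3} + v_{5} + v_{8} + v_{9}  ⟹  sig = (2;(1,1,1,1))
  • {0,8}:  v_{0} + v_{8} = 2·v_{3} + v_{9}  ⟹  sig = (2;(1,2))
  • {2,6}:  v_{2} + v_{6} = 2·v_{1} + v_{9}  ⟹  sig = (2;(1,2))
  • {3,4}:  v_{3} + v_{4} = v_{5} + 2·v_{8}  ⟹  sig = (2;(1,2))
  • {4,6}:  v_{4} + v_{6} = 2·v_{1} + 2·v_{9}  ⟹  sig = (2;(2,2))
  • {1,7,9}:  v_{1} + v_{7} + v_{9} = 0  ⟹  sig = (3;())
  • {3,5,6}:  v_{3} + v_{5} + v_{6} = 0  ⟹  sig = (3;())
  • {1,3,9}:  v_{1} + v_{3} + v_{9} = v_{8}  ⟹  sig = (3;(1))
  • {1,5,8}:  v_{1} + v_{5} + v_{8} = v_{2}  ⟹  sig = (3;(1))
  • {3,7,9}:  v_{3} + v_{7} + v_{9} = v_{0}  ⟹  sig = (3;(1))
  • {0,5,6}:  v_{0} + v_{5} + v_{6} = v_{7} + v_{9}  ⟹  sig = (3;(1,1))
  • {5,6,8}:  v_{5} + v_{6} + v_{8} = v_{1} + v_{9}  ⟹  sig = (3;(1,1))

Signatures (|P|; sorted positive RHS coefficients), sorted:
[(2;(1)), (2;(1)), (2;(1)), (2;(1,1)), (2;(1,1,1)), (2;(1,1,1)), (2;(1,1,1,1)), (2;(1,2)), (2;(1,2)), (2;(1,2)), (2;(2,2)), (3;()), (3;()), (3;(1)), (3;(1)), (3;(1)), (3;(1,1)), (3;(1,1))]


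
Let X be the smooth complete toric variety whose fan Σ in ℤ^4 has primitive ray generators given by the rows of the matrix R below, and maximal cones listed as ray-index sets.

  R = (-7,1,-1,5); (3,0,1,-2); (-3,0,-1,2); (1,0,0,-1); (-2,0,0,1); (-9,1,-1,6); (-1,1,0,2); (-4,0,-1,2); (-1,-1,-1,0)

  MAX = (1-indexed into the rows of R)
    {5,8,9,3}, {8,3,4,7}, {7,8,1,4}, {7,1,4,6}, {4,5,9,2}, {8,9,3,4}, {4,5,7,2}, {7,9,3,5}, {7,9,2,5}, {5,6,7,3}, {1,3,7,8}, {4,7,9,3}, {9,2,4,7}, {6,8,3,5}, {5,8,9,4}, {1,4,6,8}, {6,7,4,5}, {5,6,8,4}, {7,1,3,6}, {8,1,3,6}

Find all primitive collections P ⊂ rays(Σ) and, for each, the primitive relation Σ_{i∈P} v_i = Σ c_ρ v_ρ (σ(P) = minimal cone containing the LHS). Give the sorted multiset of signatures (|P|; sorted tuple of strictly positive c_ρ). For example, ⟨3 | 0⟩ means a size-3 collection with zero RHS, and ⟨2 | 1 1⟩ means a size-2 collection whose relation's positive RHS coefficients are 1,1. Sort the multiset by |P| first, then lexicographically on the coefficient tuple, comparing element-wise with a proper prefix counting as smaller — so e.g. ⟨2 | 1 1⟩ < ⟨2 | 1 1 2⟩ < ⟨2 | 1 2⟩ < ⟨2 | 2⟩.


14 minimal non-faces of Δ(Σ) (on 9 rays):

  • {2,3}:  v_{2} + v_{3} = 0 ; sig = ⟨2 | 0⟩
  • {1,5}:  v_{1} + v_{5} = v_{6} ; sig = ⟨2 | 1⟩
  • {2,8}:  v_{2} + v_{8} = v_{4} + v_{5} ; sig = ⟨2 | 1 1⟩
  • {1,2}:  v_{1} + v_{2} = v_{4} + 2·v_{5} + v_{7} ; sig = ⟨2 | 1 1 2⟩
  • {2,6}:  v_{2} + v_{6} = v_{4} + 3·v_{5} + v_{7} ; sig = ⟨2 | 1 1 3⟩
  • {1,9}:  v_{1} + v_{9} = 2·v_{3} + v_{5} ; sig = ⟨2 | 1 2⟩
  • {6,9}:  v_{6} + v_{9} = 2·v_{3} + 2·v_{5} ; sig = ⟨2 | 2 2⟩
  • {3,4,5}:  v_{3} + v_{4} + v_{5} = v_{8} ; sig = ⟨3 | 1⟩
  • {5,7,8}:  v_{5} + v_{7} + v_{8} = v_{1} ; sig = ⟨3 | 1⟩
  • {3,4,6}:  v_{3} + v_{4} + v_{6} = v_{1} + v_{8} ; sig = ⟨3 | 1 1⟩
  • {1,3,4}:  v_{1} + v_{3} + v_{4} = v_{7} + 2·v_{8} ; sig = ⟨3 | 1 2⟩
  • {6,7,8}:  v_{6} + v_{7} + v_{8} = 2·v_{1} ; sig = ⟨3 | 2⟩
  • {7,8,9}:  v_{7} + v_{8} + v_{9} = 2·v_{3} ; sig = ⟨3 | 2⟩
  • {4,5,7,9}:  v_{4} + v_{5} + v_{7} + v_{9} = v_{3} ; sig = ⟨4 | 1⟩

Sorted signature multiset PRS(X):
[⟨2 | 0⟩, ⟨2 | 1⟩, ⟨2 | 1 1⟩, ⟨2 | 1 1 2⟩, ⟨2 | 1 1 3⟩, ⟨2 | 1 2⟩, ⟨2 | 2 2⟩, ⟨3 | 1⟩, ⟨3 | 1⟩, ⟨3 | 1 1⟩, ⟨3 | 1 2⟩, ⟨3 | 2⟩, ⟨3 | 2⟩, ⟨4 | 1⟩]


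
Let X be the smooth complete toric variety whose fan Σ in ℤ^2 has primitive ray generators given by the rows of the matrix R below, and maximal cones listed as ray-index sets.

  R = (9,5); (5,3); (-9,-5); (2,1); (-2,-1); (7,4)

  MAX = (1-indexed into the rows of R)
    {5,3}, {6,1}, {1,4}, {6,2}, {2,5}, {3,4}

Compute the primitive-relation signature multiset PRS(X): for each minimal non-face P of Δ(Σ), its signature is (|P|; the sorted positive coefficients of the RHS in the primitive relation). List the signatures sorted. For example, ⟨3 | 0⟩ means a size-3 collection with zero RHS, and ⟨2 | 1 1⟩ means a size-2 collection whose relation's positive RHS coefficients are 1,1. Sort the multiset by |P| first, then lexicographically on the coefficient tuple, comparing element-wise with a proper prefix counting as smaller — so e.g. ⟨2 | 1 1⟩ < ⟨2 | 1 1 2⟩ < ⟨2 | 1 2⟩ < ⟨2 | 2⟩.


The 9 primitive collections of Σ (r=6, n=2):

  {1,3}:  v_{1} + v_{3} = 0 ; sig = ⟨2 | 0⟩
  {4,5}:  v_{4} + v_{5} = 0 ; sig = ⟨2 | 0⟩
  {1,5}:  v_{1} + v_{5} = v_{6} ; sig = ⟨2 | 1⟩
  {2,4}:  v_{2} + v_{4} = v_{6} ; sig = ⟨2 | 1⟩
  {3,6}:  v_{3} + v_{6} = v_{5} ; sig = ⟨2 | 1⟩
  {4,6}:  v_{4} + v_{6} = v_{1} ; sig = ⟨2 | 1⟩
  {5,6}:  v_{5} + v_{6} = v_{2} ; sig = ⟨2 | 1⟩
  {1,2}:  v_{1} + v_{2} = 2·v_{6} ; sig = ⟨2 | 2⟩
  {2,3}:  v_{2} + v_{3} = 2·v_{5} ; sig = ⟨2 | 2⟩

Sorted signature multiset PRS(X):
{ ⟨2 | 0⟩ ×2,  ⟨2 | 1⟩ ×5,  ⟨2 | 2⟩ ×2 }


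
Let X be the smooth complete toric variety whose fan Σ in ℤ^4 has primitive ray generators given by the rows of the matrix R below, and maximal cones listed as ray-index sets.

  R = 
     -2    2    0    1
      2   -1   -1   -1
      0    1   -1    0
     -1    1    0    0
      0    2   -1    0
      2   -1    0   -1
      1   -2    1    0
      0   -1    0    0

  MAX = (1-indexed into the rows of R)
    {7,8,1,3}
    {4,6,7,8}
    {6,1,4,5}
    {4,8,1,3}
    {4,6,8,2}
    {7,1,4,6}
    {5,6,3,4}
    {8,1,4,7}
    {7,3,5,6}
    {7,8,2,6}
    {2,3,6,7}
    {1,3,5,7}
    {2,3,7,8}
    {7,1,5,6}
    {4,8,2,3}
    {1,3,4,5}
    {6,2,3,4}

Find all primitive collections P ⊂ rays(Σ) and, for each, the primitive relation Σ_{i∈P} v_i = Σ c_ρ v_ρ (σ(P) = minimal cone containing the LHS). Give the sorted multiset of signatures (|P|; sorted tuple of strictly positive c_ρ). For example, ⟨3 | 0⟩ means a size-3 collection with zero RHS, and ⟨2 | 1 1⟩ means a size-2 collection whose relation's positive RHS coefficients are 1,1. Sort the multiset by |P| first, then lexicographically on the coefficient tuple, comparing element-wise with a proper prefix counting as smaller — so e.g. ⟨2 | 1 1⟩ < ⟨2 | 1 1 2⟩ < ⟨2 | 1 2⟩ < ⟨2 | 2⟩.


Δ(Σ) — 8 vertices, 9 min non-faces:

  P = {1,2}:  v_{1} + v_{2} = v_{3}  ⟹  sig = ⟨2 | 1⟩
  P = {5,8}:  v_{5} + v_{8} = v_{3}  ⟹  sig = ⟨2 | 1⟩
  P = {2,5}:  v_{2} + v_{5} = 2·v_{3} + v_{6}  ⟹  sig = ⟨2 | 1 2⟩
  P = {1,6,8}:  v_{1} + v_{6} + v_{8} = 0  ⟹  sig = ⟨3 | 0⟩
  P = {3,4,7}:  v_{3} + v_{4} + v_{7} = 0  ⟹  sig = ⟨3 | 0⟩
  P = {1,3,6}:  v_{1} + v_{3} + v_{6} = v_{5}  ⟹  sig = ⟨3 | 1⟩
  P = {3,6,8}:  v_{3} + v_{6} + v_{8} = v_{2}  ⟹  sig = ⟨3 | 1⟩
  P = {2,4,7}:  v_{2} + v_{4} + v_{7} = v_{6} + v_{8}  ⟹  sig = ⟨3 | 1 1⟩
  P = {4,5,7}:  v_{4} + v_{5} + v_{7} = v_{1} + v_{6}  ⟹  sig = ⟨3 | 1 1⟩

Sorted signature multiset PRS(X):
{ ⟨2 | 1⟩ ×2,  ⟨2 | 1 2⟩,  ⟨3 | 0⟩ ×2,  ⟨3 | 1⟩ ×2,  ⟨3 | 1 1⟩ ×2 }


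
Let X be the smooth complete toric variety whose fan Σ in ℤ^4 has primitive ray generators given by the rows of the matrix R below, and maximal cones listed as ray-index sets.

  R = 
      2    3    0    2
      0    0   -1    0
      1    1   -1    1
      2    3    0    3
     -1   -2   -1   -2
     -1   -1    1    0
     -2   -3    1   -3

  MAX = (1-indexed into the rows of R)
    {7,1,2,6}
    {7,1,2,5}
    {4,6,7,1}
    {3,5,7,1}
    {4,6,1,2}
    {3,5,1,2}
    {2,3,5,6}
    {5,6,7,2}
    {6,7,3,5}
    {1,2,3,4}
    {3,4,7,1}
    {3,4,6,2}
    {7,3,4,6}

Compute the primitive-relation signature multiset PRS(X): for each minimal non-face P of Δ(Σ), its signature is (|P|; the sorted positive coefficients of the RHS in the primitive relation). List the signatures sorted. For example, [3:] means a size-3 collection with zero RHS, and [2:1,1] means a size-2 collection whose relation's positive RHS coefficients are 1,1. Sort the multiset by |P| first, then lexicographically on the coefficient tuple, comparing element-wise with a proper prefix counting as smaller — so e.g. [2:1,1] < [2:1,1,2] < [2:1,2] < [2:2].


The 5 primitive collections of Σ (r=7, n=4):

  P={4,5}:  v_{4} + v_{5} = v_{3} — sig = [2:1]
  P={1,5,6}:  v_{1} + v_{5} + v_{6} = 0 — sig = [3:]
  P={2,4,7}:  v_{2} + v_{4} + v_{7} = 0 — sig = [3:]
  P={1,3,6}:  v_{1} + v_{3} + v_{6} = v_{4} — sig = [3:1]
  P={2,3,7}:  v_{2} + v_{3} + v_{7} = v_{5} — sig = [3:1]

Sorted signature multiset PRS(X):
    [2:1]
    [3:]
    [3:]
    [3:1]
    [3:1]


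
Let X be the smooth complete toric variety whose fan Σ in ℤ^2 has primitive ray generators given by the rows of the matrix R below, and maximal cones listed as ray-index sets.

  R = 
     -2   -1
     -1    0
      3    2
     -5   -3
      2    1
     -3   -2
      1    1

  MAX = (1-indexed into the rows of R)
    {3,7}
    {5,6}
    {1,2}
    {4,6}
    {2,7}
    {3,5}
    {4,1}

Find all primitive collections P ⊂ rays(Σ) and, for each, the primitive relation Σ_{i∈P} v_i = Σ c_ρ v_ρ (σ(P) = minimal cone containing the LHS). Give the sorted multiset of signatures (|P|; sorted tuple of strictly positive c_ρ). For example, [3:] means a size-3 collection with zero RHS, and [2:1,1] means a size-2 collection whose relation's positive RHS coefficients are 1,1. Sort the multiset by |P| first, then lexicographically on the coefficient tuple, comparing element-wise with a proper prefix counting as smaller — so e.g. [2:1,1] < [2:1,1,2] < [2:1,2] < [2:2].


The 14 primitive collections of Σ (r=7, n=2):

  P = {1,5}:  v_{1} + v_{5} = 0  so sig = [2:]
  P = {3,6}:  v_{3} + v_{6} = 0  so sig = [2:]
  P = {1,3}:  v_{1} + v_{3} = v_{7}  so sig = [2:1]
  P = {1,6}:  v_{1} + v_{6} = v_{4}  so sig = [2:1]
  P = {1,7}:  v_{1} + v_{7} = v_{2}  so sig = [2:1]
  P = {2,5}:  v_{2} + v_{5} = v_{7}  so sig = [2:1]
  P = {3,4}:  v_{3} + v_{4} = v_{1}  so sig = [2:1]
  P = {4,5}:  v_{4} + v_{5} = v_{6}  so sig = [2:1]
  P = {5,7}:  v_{5} + v_{7} = v_{3}  so sig = [2:1]
  P = {6,7}:  v_{6} + v_{7} = v_{1}  so sig = [2:1]
  P = {2,3}:  v_{2} + v_{3} = 2·v_{7}  so sig = [2:2]
  P = {2,6}:  v_{2} + v_{6} = 2·v_{1}  so sig = [2:2]
  P = {4,7}:  v_{4} + v_{7} = 2·v_{1}  so sig = [2:2]
  P = {2,4}:  v_{2} + v_{4} = 3·v_{1}  so sig = [2:3]

so the primitive-relation signature multiset is
    |P|=2: 14 collections, coeffs (), (), (1), (1), (1), (1), (1), (1), (1), (1), (2), (2), (2), (3)


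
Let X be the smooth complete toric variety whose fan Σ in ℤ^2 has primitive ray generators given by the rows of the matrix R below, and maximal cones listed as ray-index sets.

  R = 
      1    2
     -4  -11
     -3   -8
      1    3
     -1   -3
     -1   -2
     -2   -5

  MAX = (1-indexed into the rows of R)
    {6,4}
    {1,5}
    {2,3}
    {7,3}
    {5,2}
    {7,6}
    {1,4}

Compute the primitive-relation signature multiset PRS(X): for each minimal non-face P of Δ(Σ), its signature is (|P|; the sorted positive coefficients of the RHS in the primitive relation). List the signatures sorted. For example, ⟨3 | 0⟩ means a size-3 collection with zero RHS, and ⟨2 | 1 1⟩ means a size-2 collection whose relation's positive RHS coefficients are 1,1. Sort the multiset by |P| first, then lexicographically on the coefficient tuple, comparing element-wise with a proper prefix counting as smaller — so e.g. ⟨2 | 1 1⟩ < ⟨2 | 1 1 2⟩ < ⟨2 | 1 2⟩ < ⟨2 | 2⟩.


14 minimal non-faces of Δ(Σ) (on 7 rays):

  • {1,6}:  v_{1} + v_{6} = 0  →  sig = ⟨2 | 0⟩
  • {4,5}:  v_{4} + v_{5} = 0  →  sig = ⟨2 | 0⟩
  • {1,7}:  v_{1} + v_{7} = v_{5}  →  sig = ⟨2 | 1⟩
  • {2,4}:  v_{2} + v_{4} = v_{3}  →  sig = ⟨2 | 1⟩
  • {3,4}:  v_{3} + v_{4} = v_{7}  →  sig = ⟨2 | 1⟩
  • {3,5}:  v_{3} + v_{5} = v_{2}  →  sig = ⟨2 | 1⟩
  • {4,7}:  v_{4} + v_{7} = v_{6}  →  sig = ⟨2 | 1⟩
  • {5,6}:  v_{5} + v_{6} = v_{7}  →  sig = ⟨2 | 1⟩
  • {5,7}:  v_{5} + v_{7} = v_{3}  →  sig = ⟨2 | 1⟩
  • {2,6}:  v_{2} + v_{6} = v_{3} + v_{7}  →  sig = ⟨2 | 1 1⟩
  • {1,3}:  v_{1} + v_{3} = 2·v_{5}  →  sig = ⟨2 | 2⟩
  • {2,7}:  v_{2} + v_{7} = 2·v_{3}  →  sig = ⟨2 | 2⟩
  • {3,6}:  v_{3} + v_{6} = 2·v_{7}  →  sig = ⟨2 | 2⟩
  • {1,2}:  v_{1} + v_{2} = 3·v_{5}  →  sig = ⟨2 | 3⟩

Hence PRS(X_Σ) =
{ ⟨2 | 0⟩ ×2,  ⟨2 | 1⟩ ×7,  ⟨2 | 1 1⟩,  ⟨2 | 2⟩ ×3,  ⟨2 | 3⟩ }


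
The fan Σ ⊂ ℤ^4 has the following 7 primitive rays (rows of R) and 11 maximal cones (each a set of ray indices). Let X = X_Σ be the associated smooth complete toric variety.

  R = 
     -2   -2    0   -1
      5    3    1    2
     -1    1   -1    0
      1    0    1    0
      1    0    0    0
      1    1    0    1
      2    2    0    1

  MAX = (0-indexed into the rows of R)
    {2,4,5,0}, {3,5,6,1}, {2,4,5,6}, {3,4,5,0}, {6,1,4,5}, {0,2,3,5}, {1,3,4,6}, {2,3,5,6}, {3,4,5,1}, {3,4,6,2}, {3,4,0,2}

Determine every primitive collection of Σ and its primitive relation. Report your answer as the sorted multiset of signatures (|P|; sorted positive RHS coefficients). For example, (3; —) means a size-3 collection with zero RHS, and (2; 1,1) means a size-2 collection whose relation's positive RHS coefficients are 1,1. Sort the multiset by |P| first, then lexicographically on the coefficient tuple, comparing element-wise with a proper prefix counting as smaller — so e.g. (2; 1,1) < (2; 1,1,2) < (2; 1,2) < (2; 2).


Minimal non-faces — 5 found among 7 rays, 11 max cones:

  • {0,6}:  v_{0} + v_{6} = 0 — sig = (2; —)
  • {0,1}:  v_{0} + v_{1} = v_{3} + v_{4} + v_{5} — sig = (2; 1,1,1)
  • {1,2}:  v_{1} + v_{2} = 2·v_{6} — sig = (2; 2)
  • {2,3,4,5}:  v_{2} + v_{3} + v_{4} + v_{5} = v_{6} — sig = (4; 1)
  • {3,4,5,6}:  v_{3} + v_{4} + v_{5} + v_{6} = v_{1} — sig = (4; 1)

Signatures (|P|; sorted positive RHS coefficients), sorted:
    (2; —)
    (2; 1,1,1)
    (2; 2)
    (4; 1)
    (4; 1)


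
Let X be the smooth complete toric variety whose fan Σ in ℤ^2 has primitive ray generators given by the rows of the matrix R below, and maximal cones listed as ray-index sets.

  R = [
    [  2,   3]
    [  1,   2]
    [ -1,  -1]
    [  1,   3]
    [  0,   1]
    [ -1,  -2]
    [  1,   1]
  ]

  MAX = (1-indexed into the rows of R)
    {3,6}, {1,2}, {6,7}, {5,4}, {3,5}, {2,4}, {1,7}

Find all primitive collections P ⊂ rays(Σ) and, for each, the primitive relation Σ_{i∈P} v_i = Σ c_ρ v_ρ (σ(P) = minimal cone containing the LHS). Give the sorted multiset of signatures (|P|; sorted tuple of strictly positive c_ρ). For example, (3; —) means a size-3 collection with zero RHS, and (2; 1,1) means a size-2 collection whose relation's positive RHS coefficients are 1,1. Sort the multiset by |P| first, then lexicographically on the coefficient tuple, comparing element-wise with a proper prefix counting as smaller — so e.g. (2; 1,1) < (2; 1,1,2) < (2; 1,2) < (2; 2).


|primitive collections| = 14. Relations:

  {2,6}:  v_{2} + v_{6} = 0  ⇒ sig = (2; —)
  {3,7}:  v_{3} + v_{7} = 0  ⇒ sig = (2; —)
  {1,3}:  v_{1} + v_{3} = v_{2}  ⇒ sig = (2; 1)
  {1,6}:  v_{1} + v_{6} = v_{7}  ⇒ sig = (2; 1)
  {2,3}:  v_{2} + v_{3} = v_{5}  ⇒ sig = (2; 1)
  {2,5}:  v_{2} + v_{5} = v_{4}  ⇒ sig = (2; 1)
  {2,7}:  v_{2} + v_{7} = v_{1}  ⇒ sig = (2; 1)
  {4,6}:  v_{4} + v_{6} = v_{5}  ⇒ sig = (2; 1)
  {5,6}:  v_{5} + v_{6} = v_{3}  ⇒ sig = (2; 1)
  {5,7}:  v_{5} + v_{7} = v_{2}  ⇒ sig = (2; 1)
  {1,5}:  v_{1} + v_{5} = 2·v_{2}  ⇒ sig = (2; 2)
  {3,4}:  v_{3} + v_{4} = 2·v_{5}  ⇒ sig = (2; 2)
  {4,7}:  v_{4} + v_{7} = 2·v_{2}  ⇒ sig = (2; 2)
  {1,4}:  v_{1} + v_{4} = 3·v_{2}  ⇒ sig = (2; 3)

so the primitive-relation signature multiset is
{ (2; —) ×2,  (2; 1) ×8,  (2; 2) ×3,  (2; 3) }
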